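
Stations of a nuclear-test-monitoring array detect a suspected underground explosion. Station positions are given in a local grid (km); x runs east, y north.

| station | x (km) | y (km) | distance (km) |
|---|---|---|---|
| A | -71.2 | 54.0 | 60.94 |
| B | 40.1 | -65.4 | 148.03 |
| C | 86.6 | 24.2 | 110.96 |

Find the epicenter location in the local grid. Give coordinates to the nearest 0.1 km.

Circle about each station: (x + 71.2)² + (y − 54.0)² = 60.94²; (x − 40.1)² + (y + 65.4)² = 148.03²; (x − 86.6)² + (y − 24.2)² = 110.96².
Subtracting the A equation from the B and C equations removes the quadratic terms:
222.6 x − 238.8 y = -20299.47
315.6 x − 59.6 y = -8498.68
Solving the 2×2 system: x ≈ -13.2, y ≈ 72.7 km.
Check against A (with the unrounded x, y): √((x + 71.2)²+(y − 54.0)²) = 60.94 ≈ 60.94 km. ✓

(-13.2, 72.7)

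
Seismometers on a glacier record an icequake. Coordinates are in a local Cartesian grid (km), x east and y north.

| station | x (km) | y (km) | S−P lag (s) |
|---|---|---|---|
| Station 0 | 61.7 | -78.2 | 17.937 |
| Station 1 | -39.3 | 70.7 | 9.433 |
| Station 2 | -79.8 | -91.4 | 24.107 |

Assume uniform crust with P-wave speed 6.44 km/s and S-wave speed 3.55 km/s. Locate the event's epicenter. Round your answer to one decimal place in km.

Distance from S−P lag: d = Δt · v_P v_S / (v_P − v_S) = Δt · (6.44·3.55)/(6.44−3.55) ≈ 7.9107·Δt.
So d_Station 0 = 141.89, d_Station 1 = 74.62, d_Station 2 = 190.70 km.
Circle about each station: (x − 61.7)² + (y + 78.2)² = 141.89²; (x + 39.3)² + (y − 70.7)² = 74.62²; (x + 79.8)² + (y + 91.4)² = 190.70².
Subtracting pairs of circle equations eliminates x²+y² and gives linear equations (the radical axes):
-202.0 x + 297.8 y = 11185.48
-283.0 x − 26.4 y = -11433.85
Solving the 2×2 system: x ≈ 34.7, y ≈ 61.1 km.

34.7 km east, 61.1 km north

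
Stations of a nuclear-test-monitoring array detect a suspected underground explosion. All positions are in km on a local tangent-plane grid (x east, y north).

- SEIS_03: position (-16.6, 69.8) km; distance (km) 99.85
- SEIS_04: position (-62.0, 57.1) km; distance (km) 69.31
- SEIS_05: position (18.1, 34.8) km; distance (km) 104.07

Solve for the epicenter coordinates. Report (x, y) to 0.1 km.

x ≈ -75.4 km, y ≈ -10.9 km

Circle about each station: (x + 16.6)² + (y − 69.8)² = 99.85²; (x + 62.0)² + (y − 57.1)² = 69.31²; (x − 18.1)² + (y − 34.8)² = 104.07².
Subtracting pairs of circle equations eliminates x²+y² and gives linear equations (the radical axes):
-90.8 x − 25.4 y = 7122.96
69.4 x − 70.0 y = -4469.49
Solving the 2×2 system: x ≈ -75.4, y ≈ -10.9 km.
Check against SEIS_03 (with the unrounded x, y): √((x + 16.6)²+(y − 69.8)²) = 99.85 ≈ 99.85 km. ✓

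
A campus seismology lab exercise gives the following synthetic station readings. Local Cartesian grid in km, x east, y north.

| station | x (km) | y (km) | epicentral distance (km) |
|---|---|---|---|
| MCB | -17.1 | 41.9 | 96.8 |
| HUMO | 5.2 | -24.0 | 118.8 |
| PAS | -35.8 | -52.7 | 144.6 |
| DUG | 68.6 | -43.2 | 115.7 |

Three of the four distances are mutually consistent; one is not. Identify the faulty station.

Solve using three stations at a time. Using MCB, HUMO, DUG (subtract circle equations pairwise → linear system) gives (x, y) ≈ (74.7, 72.2).
Distances from that point to each station vs reported:
  MCB: calculated 96.7 vs reported 96.8 → residual 0.1 km
  HUMO: calculated 118.7 vs reported 118.8 → residual 0.1 km
  PAS: calculated 166.8 vs reported 144.6 → residual 22.2 km
  DUG: calculated 115.6 vs reported 115.7 → residual 0.1 km
MCB, HUMO, DUG are mutually consistent (residuals ≈ 0); PAS is off by 22.2 km.

PAS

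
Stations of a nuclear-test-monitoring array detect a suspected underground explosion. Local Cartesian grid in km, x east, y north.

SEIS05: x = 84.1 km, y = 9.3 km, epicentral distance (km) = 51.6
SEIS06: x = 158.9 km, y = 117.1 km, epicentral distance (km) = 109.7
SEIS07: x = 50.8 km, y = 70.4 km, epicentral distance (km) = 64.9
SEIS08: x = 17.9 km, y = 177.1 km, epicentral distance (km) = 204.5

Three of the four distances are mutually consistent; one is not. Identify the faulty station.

Solve using three stations at a time. Using SEIS05, SEIS06, SEIS08 (subtract circle equations pairwise → linear system) gives (x, y) ≈ (135.6, 9.9).
Distances from that point to each station vs reported:
  SEIS05: calculated 51.6 vs reported 51.6 → residual 0.0 km
  SEIS06: calculated 109.7 vs reported 109.7 → residual 0.0 km
  SEIS07: calculated 104.2 vs reported 64.9 → residual 39.3 km
  SEIS08: calculated 204.5 vs reported 204.5 → residual 0.0 km
SEIS05, SEIS06, SEIS08 are mutually consistent (residuals ≈ 0); SEIS07 is off by 39.3 km.

SEIS07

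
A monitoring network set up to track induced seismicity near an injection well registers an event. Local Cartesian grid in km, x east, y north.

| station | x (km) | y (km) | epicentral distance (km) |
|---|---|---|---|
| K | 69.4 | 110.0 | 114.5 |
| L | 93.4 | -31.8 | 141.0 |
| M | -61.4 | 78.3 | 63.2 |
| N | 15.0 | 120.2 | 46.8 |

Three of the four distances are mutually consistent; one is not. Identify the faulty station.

Solve using three stations at a time. Using L, M, N (subtract circle equations pairwise → linear system) gives (x, y) ≈ (1.7, 75.3).
Distances from that point to each station vs reported:
  K: calculated 76.0 vs reported 114.5 → residual 38.5 km
  L: calculated 141.0 vs reported 141.0 → residual 0.0 km
  M: calculated 63.2 vs reported 63.2 → residual 0.0 km
  N: calculated 46.8 vs reported 46.8 → residual 0.0 km
L, M, N are mutually consistent (residuals ≈ 0); K is off by 38.5 km.

K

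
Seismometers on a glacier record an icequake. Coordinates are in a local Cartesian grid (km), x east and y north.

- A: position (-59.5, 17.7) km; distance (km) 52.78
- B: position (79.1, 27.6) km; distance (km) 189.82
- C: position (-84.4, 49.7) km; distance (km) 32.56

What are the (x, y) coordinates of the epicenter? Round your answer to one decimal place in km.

Circle about each station: (x + 59.5)² + (y − 17.7)² = 52.78²; (x − 79.1)² + (y − 27.6)² = 189.82²; (x + 84.4)² + (y − 49.7)² = 32.56².
Subtracting pairs of circle equations eliminates x²+y² and gives linear equations (the radical axes):
277.2 x + 19.8 y = -30080.87
-49.8 x + 64.0 y = 7465.48
Solving the 2×2 system: x ≈ -110.7, y ≈ 30.5 km.
Check against A (with the unrounded x, y): √((x + 59.5)²+(y − 17.7)²) = 52.78 ≈ 52.78 km. ✓

x ≈ -110.7 km, y ≈ 30.5 km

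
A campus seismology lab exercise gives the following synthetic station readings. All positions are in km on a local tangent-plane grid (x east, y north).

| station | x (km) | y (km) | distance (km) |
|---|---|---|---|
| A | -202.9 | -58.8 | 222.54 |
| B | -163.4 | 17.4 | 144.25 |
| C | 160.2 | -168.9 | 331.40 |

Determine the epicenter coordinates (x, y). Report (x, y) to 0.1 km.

x ≈ -41.3 km, y ≈ 94.2 km

Circle about each station: (x + 202.9)² + (y + 58.8)² = 222.54²; (x + 163.4)² + (y − 17.4)² = 144.25²; (x − 160.2)² + (y + 168.9)² = 331.40².
Subtracting pairs of circle equations eliminates x²+y² and gives linear equations (the radical axes):
79.0 x + 152.4 y = 11092.46
726.2 x − 220.2 y = -50736.51
Solving the 2×2 system: x ≈ -41.3, y ≈ 94.2 km.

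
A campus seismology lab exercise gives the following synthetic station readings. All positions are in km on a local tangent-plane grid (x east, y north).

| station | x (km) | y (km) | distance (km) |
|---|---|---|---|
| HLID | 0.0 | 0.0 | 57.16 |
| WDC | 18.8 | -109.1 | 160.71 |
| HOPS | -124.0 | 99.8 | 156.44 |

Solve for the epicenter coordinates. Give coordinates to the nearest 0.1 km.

24.8 km east, 51.5 km north

Circle about each station: x² + y² = 57.16²; (x − 18.8)² + (y + 109.1)² = 160.71²; (x + 124.0)² + (y − 99.8)² = 156.44².
Subtracting pairs of circle equations eliminates x²+y² and gives linear equations (the radical axes):
37.6 x − 218.2 y = -10304.19
-248.0 x + 199.6 y = 4129.83
Solving the 2×2 system: x ≈ 24.8, y ≈ 51.5 km.
Check against HLID (with the unrounded x, y): √(x²+y²) = 57.15 ≈ 57.16 km. ✓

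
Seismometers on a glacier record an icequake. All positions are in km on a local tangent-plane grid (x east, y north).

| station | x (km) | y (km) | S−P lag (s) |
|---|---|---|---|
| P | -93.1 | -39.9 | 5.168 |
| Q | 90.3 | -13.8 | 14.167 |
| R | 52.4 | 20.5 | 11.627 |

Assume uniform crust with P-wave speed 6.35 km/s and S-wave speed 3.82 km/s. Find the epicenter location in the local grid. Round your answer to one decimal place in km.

-43.7 km east, -36.0 km north

Distance from S−P lag: d = Δt · v_P v_S / (v_P − v_S) = Δt · (6.35·3.82)/(6.35−3.82) ≈ 9.5877·Δt.
So d_P = 49.55, d_Q = 135.83, d_R = 111.48 km.
Circle about each station: (x + 93.1)² + (y + 39.9)² = 49.55²; (x − 90.3)² + (y + 13.8)² = 135.83²; (x − 52.4)² + (y − 20.5)² = 111.48².
Subtracting pairs of circle equations eliminates x²+y² and gives linear equations (the radical axes):
366.8 x + 52.2 y = -17909.68
291.0 x + 120.8 y = -17066.20
Solving the 2×2 system: x ≈ -43.7, y ≈ -36.0 km.
Check against P (with the unrounded x, y): √((x + 93.1)²+(y + 39.9)²) = 49.55 ≈ 49.55 km. ✓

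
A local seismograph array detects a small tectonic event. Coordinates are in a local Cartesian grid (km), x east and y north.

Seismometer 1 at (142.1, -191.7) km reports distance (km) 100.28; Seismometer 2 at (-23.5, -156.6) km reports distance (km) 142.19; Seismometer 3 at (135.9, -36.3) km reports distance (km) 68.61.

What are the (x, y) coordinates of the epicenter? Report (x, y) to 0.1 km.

Circle about each station: (x − 142.1)² + (y + 191.7)² = 100.28²; (x + 23.5)² + (y + 156.6)² = 142.19²; (x − 135.9)² + (y + 36.3)² = 68.61².
Subtracting pairs of circle equations eliminates x²+y² and gives linear equations (the radical axes):
-331.2 x + 70.2 y = -42027.41
-12.4 x + 310.8 y = -31806.05
Solving the 2×2 system: x ≈ 106.1, y ≈ -98.1 km.

(106.1, -98.1)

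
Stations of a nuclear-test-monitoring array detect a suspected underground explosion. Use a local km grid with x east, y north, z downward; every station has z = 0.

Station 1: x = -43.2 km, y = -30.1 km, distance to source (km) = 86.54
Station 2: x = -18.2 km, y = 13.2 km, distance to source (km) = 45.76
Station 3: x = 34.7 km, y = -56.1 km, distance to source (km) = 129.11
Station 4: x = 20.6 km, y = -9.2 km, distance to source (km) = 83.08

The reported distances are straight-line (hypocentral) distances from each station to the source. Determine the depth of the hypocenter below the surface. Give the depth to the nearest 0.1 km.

Each station gives a sphere (x−x_i)² + (y−y_i)² + z² = d_i² (stations at z=0).
Subtracting the Station 1 sphere from Station 2 and Station 3: z² cancels, leaving linear equations in x and y:
50.0 x + 86.6 y = 3128.42
155.8 x − 52.0 y = -7601.17
Solving: x ≈ -30.796, y ≈ 53.906 km (keep extra digits for the depth step; rounded: -30.8, 53.9).
Then from the Station 1 sphere: z² = 86.54² − (x + 43.2)² − (y + 30.1)² with x = -30.796, y = 53.906, so z ≈ 16.682 ≈ 16.7 km.
Check against Station 4 (with the unrounded solution): distance 83.08 ≈ 83.08 km. ✓

16.7 km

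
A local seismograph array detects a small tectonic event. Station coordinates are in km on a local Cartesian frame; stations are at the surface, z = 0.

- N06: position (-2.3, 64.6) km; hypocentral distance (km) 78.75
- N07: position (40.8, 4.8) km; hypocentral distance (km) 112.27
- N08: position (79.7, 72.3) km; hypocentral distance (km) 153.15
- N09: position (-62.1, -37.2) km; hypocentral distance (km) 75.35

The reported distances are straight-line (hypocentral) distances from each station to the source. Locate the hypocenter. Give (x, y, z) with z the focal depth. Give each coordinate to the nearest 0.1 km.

(-62.8, 29.1, 35.8)

Each station gives a sphere (x−x_i)² + (y−y_i)² + z² = d_i² (stations at z=0).
Subtracting the N06 sphere from N07 and N08: z² cancels, leaving linear equations in x and y:
86.2 x − 119.6 y = -8893.76
164.0 x + 15.4 y = -9852.43
Solving: x ≈ -62.808, y ≈ 29.095 km (keep extra digits for the depth step; rounded: -62.8, 29.1).
Then from the N06 sphere: z² = 78.75² − (x + 2.3)² − (y − 64.6)² with x = -62.808, y = 29.095, so z ≈ 35.773 ≈ 35.8 km.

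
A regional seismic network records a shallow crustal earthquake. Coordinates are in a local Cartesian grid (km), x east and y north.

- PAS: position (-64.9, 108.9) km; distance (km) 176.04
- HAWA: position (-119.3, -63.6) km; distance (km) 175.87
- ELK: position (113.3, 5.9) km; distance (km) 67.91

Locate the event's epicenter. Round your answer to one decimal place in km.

Circle about each station: (x + 64.9)² + (y − 108.9)² = 176.04²; (x + 119.3)² + (y + 63.6)² = 175.87²; (x − 113.3)² + (y − 5.9)² = 67.91².
Subtracting the PAS equation from the HAWA and ELK equations removes the quadratic terms:
-108.8 x − 345.0 y = 2266.05
356.4 x − 206.0 y = 23178.79
Solving the 2×2 system: x ≈ 51.8, y ≈ -22.9 km.
Check against PAS (with the unrounded x, y): √((x + 64.9)²+(y − 108.9)²) = 176.04 ≈ 176.04 km. ✓

x ≈ 51.8 km, y ≈ -22.9 km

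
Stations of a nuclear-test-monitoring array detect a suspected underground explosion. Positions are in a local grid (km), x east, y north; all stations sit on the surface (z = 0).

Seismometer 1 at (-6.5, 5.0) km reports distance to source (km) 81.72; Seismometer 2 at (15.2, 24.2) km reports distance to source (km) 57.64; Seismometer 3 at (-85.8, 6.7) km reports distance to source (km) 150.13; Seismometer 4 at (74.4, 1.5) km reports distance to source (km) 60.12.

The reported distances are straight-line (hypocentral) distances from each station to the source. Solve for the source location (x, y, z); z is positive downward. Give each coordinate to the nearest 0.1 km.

(54.7, 45.1, 36.4)

Each station gives a sphere (x−x_i)² + (y−y_i)² + z² = d_i² (stations at z=0).
Subtracting the Seismometer 1 sphere from Seismometer 2 and Seismometer 3: z² cancels, leaving linear equations in x and y:
43.4 x + 38.4 y = 4105.22
-158.6 x + 3.4 y = -8521.58
Solving: x ≈ 54.697, y ≈ 45.088 km (keep extra digits for the depth step; rounded: 54.7, 45.1).
Then from the Seismometer 1 sphere: z² = 81.72² − (x + 6.5)² − (y − 5.0)² with x = 54.697, y = 45.088, so z ≈ 36.415 ≈ 36.4 km.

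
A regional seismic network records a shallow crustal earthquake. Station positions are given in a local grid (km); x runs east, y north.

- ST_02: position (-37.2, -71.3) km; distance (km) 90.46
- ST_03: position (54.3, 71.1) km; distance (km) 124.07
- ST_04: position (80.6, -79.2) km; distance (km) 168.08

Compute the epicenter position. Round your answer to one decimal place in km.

x ≈ -57.3 km, y ≈ 16.9 km

Circle about each station: (x + 37.2)² + (y + 71.3)² = 90.46²; (x − 54.3)² + (y − 71.1)² = 124.07²; (x − 80.6)² + (y + 79.2)² = 168.08².
Subtracting the ST_02 equation from the ST_03 and ST_04 equations removes the quadratic terms:
183.0 x + 284.8 y = -5674.18
235.6 x − 15.8 y = -13766.40
Solving the 2×2 system: x ≈ -57.3, y ≈ 16.9 km.
Check against ST_02 (with the unrounded x, y): √((x + 37.2)²+(y + 71.3)²) = 90.46 ≈ 90.46 km. ✓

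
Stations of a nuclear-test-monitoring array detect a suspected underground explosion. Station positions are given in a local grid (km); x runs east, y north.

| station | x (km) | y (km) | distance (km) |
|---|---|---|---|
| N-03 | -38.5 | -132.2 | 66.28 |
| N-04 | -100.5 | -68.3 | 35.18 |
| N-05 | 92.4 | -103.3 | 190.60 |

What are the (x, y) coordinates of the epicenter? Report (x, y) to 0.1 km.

Circle about each station: (x + 38.5)² + (y + 132.2)² = 66.28²; (x + 100.5)² + (y + 68.3)² = 35.18²; (x − 92.4)² + (y + 103.3)² = 190.60².
Subtracting the N-03 equation from the N-04 and N-05 equations removes the quadratic terms:
-124.0 x + 127.8 y = -1038.54
261.8 x + 57.8 y = -31685.76
Solving the 2×2 system: x ≈ -98.2, y ≈ -103.4 km.

(-98.2, -103.4)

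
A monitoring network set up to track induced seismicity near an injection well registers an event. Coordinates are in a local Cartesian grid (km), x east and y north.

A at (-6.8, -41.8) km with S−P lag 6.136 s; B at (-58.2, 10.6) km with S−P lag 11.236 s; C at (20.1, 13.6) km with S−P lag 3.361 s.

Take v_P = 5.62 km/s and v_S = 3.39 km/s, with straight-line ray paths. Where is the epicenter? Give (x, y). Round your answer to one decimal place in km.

35.4 km east, -10.7 km north

Distance from S−P lag: d = Δt · v_P v_S / (v_P − v_S) = Δt · (5.62·3.39)/(5.62−3.39) ≈ 8.5434·Δt.
So d_A = 52.42, d_B = 95.99, d_C = 28.71 km.
Circle about each station: (x + 6.8)² + (y + 41.8)² = 52.42²; (x + 58.2)² + (y − 10.6)² = 95.99²; (x − 20.1)² + (y − 13.6)² = 28.71².
Subtracting the A equation from the B and C equations removes the quadratic terms:
-102.8 x + 104.8 y = -4760.10
53.8 x + 110.8 y = 719.08
Solving the 2×2 system: x ≈ 35.4, y ≈ -10.7 km.
Check against A (with the unrounded x, y): √((x + 6.8)²+(y + 41.8)²) = 52.42 ≈ 52.42 km. ✓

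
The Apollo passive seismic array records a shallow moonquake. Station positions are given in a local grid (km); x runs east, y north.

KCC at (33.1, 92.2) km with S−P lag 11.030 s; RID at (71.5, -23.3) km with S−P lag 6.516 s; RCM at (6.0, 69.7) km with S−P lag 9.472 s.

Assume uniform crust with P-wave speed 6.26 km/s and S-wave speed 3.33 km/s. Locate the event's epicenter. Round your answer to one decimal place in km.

Distance from S−P lag: d = Δt · v_P v_S / (v_P − v_S) = Δt · (6.26·3.33)/(6.26−3.33) ≈ 7.1146·Δt.
So d_KCC = 78.47, d_RID = 46.36, d_RCM = 67.39 km.
Circle about each station: (x − 33.1)² + (y − 92.2)² = 78.47²; (x − 71.5)² + (y + 23.3)² = 46.36²; (x − 6.0)² + (y − 69.7)² = 67.39².
Subtracting the KCC equation from the RID and RCM equations removes the quadratic terms:
76.8 x − 231.0 y = 66.98
-54.2 x − 45.0 y = -3086.23
Solving the 2×2 system: x ≈ 44.8, y ≈ 14.6 km.

(44.8, 14.6)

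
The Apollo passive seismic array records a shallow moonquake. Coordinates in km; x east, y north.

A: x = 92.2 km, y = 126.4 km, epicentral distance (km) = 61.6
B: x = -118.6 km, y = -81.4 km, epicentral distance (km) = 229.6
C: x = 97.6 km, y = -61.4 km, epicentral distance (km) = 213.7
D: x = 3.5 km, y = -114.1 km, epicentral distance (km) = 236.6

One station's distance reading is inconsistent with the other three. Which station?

Solve using three stations at a time. Using B, C, D (subtract circle equations pairwise → linear system) gives (x, y) ≈ (-12.1, 121.9).
Distances from that point to each station vs reported:
  A: calculated 104.4 vs reported 61.6 → residual 42.8 km
  B: calculated 229.5 vs reported 229.6 → residual 0.1 km
  C: calculated 213.6 vs reported 213.7 → residual 0.1 km
  D: calculated 236.5 vs reported 236.6 → residual 0.1 km
B, C, D are mutually consistent (residuals ≈ 0); A is off by 42.8 km.

A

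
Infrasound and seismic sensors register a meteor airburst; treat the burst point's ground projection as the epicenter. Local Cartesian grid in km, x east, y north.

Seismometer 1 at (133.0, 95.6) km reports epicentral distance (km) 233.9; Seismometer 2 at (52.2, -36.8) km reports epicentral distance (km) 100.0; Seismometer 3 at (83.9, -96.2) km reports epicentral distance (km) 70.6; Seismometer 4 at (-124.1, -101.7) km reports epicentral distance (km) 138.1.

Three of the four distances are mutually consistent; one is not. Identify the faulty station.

Seismometer 2

Solve using three stations at a time. Using Seismometer 1, Seismometer 3, Seismometer 4 (subtract circle equations pairwise → linear system) gives (x, y) ≈ (13.9, -105.7).
Distances from that point to each station vs reported:
  Seismometer 1: calculated 233.9 vs reported 233.9 → residual 0.0 km
  Seismometer 2: calculated 78.8 vs reported 100.0 → residual 21.2 km
  Seismometer 3: calculated 70.6 vs reported 70.6 → residual 0.0 km
  Seismometer 4: calculated 138.1 vs reported 138.1 → residual 0.0 km
Seismometer 1, Seismometer 3, Seismometer 4 are mutually consistent (residuals ≈ 0); Seismometer 2 is off by 21.2 km.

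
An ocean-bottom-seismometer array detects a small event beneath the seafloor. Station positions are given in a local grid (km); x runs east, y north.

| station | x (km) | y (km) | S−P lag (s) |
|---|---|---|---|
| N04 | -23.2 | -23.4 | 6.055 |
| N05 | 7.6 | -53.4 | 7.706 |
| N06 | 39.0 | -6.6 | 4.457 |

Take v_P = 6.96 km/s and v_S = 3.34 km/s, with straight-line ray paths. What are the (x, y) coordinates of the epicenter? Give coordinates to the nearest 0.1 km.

(10.5, -4.0)

Distance from S−P lag: d = Δt · v_P v_S / (v_P − v_S) = Δt · (6.96·3.34)/(6.96−3.34) ≈ 6.4217·Δt.
So d_N04 = 38.88, d_N05 = 49.49, d_N06 = 28.62 km.
Circle about each station: (x + 23.2)² + (y + 23.4)² = 38.88²; (x − 7.6)² + (y + 53.4)² = 49.49²; (x − 39.0)² + (y + 6.6)² = 28.62².
Subtracting the N04 equation from the N05 and N06 equations removes the quadratic terms:
61.6 x − 60.0 y = 885.91
124.4 x + 33.6 y = 1171.31
Solving the 2×2 system: x ≈ 10.5, y ≈ -4.0 km.
Check against N04 (with the unrounded x, y): √((x + 23.2)²+(y + 23.4)²) = 38.88 ≈ 38.88 km. ✓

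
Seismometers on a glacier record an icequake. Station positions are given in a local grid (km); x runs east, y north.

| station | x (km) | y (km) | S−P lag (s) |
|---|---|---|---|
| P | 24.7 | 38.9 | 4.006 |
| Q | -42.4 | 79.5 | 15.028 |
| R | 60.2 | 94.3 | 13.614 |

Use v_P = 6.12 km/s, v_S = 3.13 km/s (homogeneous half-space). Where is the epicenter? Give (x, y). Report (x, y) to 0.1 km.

Distance from S−P lag: d = Δt · v_P v_S / (v_P − v_S) = Δt · (6.12·3.13)/(6.12−3.13) ≈ 6.4066·Δt.
So d_P = 25.66, d_Q = 96.28, d_R = 87.22 km.
Circle about each station: (x − 24.7)² + (y − 38.9)² = 25.66²; (x + 42.4)² + (y − 79.5)² = 96.28²; (x − 60.2)² + (y − 94.3)² = 87.22².
Subtracting the P equation from the Q and R equations removes the quadratic terms:
-134.2 x + 81.2 y = -2616.69
71.0 x + 110.8 y = 3444.34
Solving the 2×2 system: x ≈ 27.6, y ≈ 13.4 km.

27.6 km east, 13.4 km north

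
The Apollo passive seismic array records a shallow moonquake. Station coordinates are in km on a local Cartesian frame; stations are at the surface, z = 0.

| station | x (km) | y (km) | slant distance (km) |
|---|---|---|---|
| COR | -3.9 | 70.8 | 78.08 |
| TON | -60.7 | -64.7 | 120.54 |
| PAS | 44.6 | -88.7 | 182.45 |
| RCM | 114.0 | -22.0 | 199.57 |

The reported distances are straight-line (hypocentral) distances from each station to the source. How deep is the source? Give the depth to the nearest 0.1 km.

depth ≈ 38.4 km

Each station gives a sphere (x−x_i)² + (y−y_i)² + z² = d_i² (stations at z=0).
Subtracting the COR sphere from TON and PAS: z² cancels, leaving linear equations in x and y:
-113.6 x − 271.0 y = -5590.68
97.0 x − 319.0 y = -22362.52
Solving: x ≈ -68.401, y ≈ 49.303 km (keep extra digits for the depth step; rounded: -68.4, 49.3).
Then from the COR sphere: z² = 78.08² − (x + 3.9)² − (y − 70.8)² with x = -68.401, y = 49.303, so z ≈ 38.393 ≈ 38.4 km.
Check against RCM (with the unrounded solution): distance 199.57 ≈ 199.57 km. ✓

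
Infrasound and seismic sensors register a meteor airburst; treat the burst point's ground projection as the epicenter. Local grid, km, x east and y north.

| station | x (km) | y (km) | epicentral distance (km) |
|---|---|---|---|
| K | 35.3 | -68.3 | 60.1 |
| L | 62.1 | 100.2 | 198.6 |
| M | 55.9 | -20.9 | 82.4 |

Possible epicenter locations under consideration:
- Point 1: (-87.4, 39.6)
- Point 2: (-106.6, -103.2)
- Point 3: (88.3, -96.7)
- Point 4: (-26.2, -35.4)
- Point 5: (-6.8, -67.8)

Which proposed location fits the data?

For each candidate, compare |candidate − station| to the reported distance:
Point 1: residuals K 103.3, L 37.3, M 73.1 → max 103.3 km
Point 2: residuals K 86.0, L 65.7, M 99.8 → max 99.8 km
Point 3: residuals K 0.0, L 0.0, M 0.0 → max 0.0 km
Point 4: residuals K 9.6, L 36.8, M 1.0 → max 36.8 km
Point 5: residuals K 18.0, L 17.0, M 4.1 → max 18.0 km
Only Point 3 has all residuals ≈ 0.

Point 3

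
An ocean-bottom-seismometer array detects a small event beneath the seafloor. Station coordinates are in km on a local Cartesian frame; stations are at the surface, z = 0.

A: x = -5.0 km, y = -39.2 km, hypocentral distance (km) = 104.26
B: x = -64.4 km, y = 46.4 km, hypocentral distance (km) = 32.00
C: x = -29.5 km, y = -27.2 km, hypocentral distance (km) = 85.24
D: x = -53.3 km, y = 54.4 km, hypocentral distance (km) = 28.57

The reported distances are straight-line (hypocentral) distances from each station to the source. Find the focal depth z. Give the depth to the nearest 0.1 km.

28.1 km

Each station gives a sphere (x−x_i)² + (y−y_i)² + z² = d_i² (stations at z=0).
Subtracting the A sphere from B and C: z² cancels, leaving linear equations in x and y:
-118.8 x + 171.2 y = 14584.83
-49.0 x + 24.0 y = 3652.74
Solving: x ≈ -49.717, y ≈ 50.692 km (keep extra digits for the depth step; rounded: -49.7, 50.7).
Then from the A sphere: z² = 104.26² − (x + 5.0)² − (y + 39.2)² with x = -49.717, y = 50.692, so z ≈ 28.106 ≈ 28.1 km.
Check against D (with the unrounded solution): distance 28.58 ≈ 28.57 km. ✓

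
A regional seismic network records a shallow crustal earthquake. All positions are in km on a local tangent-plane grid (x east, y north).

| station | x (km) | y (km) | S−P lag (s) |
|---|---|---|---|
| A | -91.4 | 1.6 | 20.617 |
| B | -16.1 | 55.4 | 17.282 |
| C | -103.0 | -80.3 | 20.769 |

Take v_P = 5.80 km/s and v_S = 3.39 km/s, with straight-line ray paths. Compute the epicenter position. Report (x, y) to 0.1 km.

Distance from S−P lag: d = Δt · v_P v_S / (v_P − v_S) = Δt · (5.80·3.39)/(5.80−3.39) ≈ 8.1585·Δt.
So d_A = 168.20, d_B = 141.00, d_C = 169.44 km.
Circle about each station: (x + 91.4)² + (y − 1.6)² = 168.20²; (x + 16.1)² + (y − 55.4)² = 141.00²; (x + 103.0)² + (y + 80.3)² = 169.44².
Subtracting pairs of circle equations eliminates x²+y² and gives linear equations (the radical axes):
150.6 x + 107.6 y = 3382.09
-23.2 x − 163.8 y = 8281.90
Solving the 2×2 system: x ≈ 65.2, y ≈ -59.8 km.

65.2 km east, -59.8 km north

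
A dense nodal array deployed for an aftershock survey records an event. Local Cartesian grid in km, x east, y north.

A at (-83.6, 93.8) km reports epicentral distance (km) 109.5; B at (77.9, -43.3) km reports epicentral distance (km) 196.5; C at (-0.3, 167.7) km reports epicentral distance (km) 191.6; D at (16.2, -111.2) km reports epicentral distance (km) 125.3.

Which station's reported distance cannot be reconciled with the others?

Solve using three stations at a time. Using A, C, D (subtract circle equations pairwise → linear system) gives (x, y) ≈ (-62.3, -13.6).
Distances from that point to each station vs reported:
  A: calculated 109.5 vs reported 109.5 → residual 0.0 km
  B: calculated 143.3 vs reported 196.5 → residual 53.2 km
  C: calculated 191.6 vs reported 191.6 → residual 0.0 km
  D: calculated 125.3 vs reported 125.3 → residual 0.0 km
A, C, D are mutually consistent (residuals ≈ 0); B is off by 53.2 km.

B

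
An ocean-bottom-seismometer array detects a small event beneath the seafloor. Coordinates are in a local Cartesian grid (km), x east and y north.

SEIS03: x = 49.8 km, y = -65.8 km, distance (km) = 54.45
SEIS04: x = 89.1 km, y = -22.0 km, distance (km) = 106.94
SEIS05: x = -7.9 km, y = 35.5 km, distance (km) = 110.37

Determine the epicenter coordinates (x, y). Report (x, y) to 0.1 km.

(-3.9, -74.8)

Circle about each station: (x − 49.8)² + (y + 65.8)² = 54.45²; (x − 89.1)² + (y + 22.0)² = 106.94²; (x + 7.9)² + (y − 35.5)² = 110.37².
Subtracting pairs of circle equations eliminates x²+y² and gives linear equations (the radical axes):
78.6 x + 87.6 y = -6858.23
-115.4 x + 202.6 y = -14703.75
Solving the 2×2 system: x ≈ -3.9, y ≈ -74.8 km.
Check against SEIS03 (with the unrounded x, y): √((x − 49.8)²+(y + 65.8)²) = 54.44 ≈ 54.45 km. ✓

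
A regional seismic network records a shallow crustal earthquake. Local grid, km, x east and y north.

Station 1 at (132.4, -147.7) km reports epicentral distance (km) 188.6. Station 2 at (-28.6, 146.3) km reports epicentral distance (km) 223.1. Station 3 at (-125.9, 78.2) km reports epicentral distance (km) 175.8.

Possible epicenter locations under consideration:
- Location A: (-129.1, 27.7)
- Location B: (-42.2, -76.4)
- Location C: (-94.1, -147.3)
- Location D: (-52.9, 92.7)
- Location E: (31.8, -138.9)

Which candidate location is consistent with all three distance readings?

For each candidate, compare |candidate − station| to the reported distance:
Location A: residuals Station 1 126.3, Station 2 67.6, Station 3 125.2 → max 126.3 km
Location B: residuals Station 1 0.0, Station 2 0.0, Station 3 0.0 → max 0.0 km
Location C: residuals Station 1 37.9, Station 2 77.7, Station 3 51.9 → max 77.7 km
Location D: residuals Station 1 114.9, Station 2 164.2, Station 3 101.4 → max 164.2 km
Location E: residuals Station 1 87.6, Station 2 68.4, Station 3 92.5 → max 92.5 km
Only Location B has all residuals ≈ 0.

Location B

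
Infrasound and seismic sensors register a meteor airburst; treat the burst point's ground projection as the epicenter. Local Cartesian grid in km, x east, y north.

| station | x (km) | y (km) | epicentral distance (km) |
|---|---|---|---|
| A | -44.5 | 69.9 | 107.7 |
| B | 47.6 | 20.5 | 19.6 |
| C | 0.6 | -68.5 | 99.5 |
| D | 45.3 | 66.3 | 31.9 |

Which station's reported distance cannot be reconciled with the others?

C

Solve using three stations at a time. Using A, B, D (subtract circle equations pairwise → linear system) gives (x, y) ≈ (58.1, 37.1).
Distances from that point to each station vs reported:
  A: calculated 107.7 vs reported 107.7 → residual 0.0 km
  B: calculated 19.6 vs reported 19.6 → residual 0.0 km
  C: calculated 120.2 vs reported 99.5 → residual 20.7 km
  D: calculated 31.9 vs reported 31.9 → residual 0.0 km
A, B, D are mutually consistent (residuals ≈ 0); C is off by 20.7 km.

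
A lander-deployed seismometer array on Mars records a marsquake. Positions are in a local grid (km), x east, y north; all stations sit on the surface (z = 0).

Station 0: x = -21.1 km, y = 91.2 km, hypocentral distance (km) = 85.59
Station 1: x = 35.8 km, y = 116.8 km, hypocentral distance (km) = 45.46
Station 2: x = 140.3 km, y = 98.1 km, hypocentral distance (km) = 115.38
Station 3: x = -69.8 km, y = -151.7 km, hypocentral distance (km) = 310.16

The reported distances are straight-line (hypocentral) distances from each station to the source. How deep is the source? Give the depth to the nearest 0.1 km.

z ≈ 41.2 km

Each station gives a sphere (x−x_i)² + (y−y_i)² + z² = d_i² (stations at z=0).
Subtracting the Station 0 sphere from Station 1 and Station 2: z² cancels, leaving linear equations in x and y:
113.8 x + 51.2 y = 11420.27
322.8 x + 13.8 y = 14558.15
Solving: x ≈ 39.298, y ≈ 135.706 km (keep extra digits for the depth step; rounded: 39.3, 135.7).
Then from the Station 0 sphere: z² = 85.59² − (x + 21.1)² − (y − 91.2)² with x = 39.298, y = 135.706, so z ≈ 41.194 ≈ 41.2 km.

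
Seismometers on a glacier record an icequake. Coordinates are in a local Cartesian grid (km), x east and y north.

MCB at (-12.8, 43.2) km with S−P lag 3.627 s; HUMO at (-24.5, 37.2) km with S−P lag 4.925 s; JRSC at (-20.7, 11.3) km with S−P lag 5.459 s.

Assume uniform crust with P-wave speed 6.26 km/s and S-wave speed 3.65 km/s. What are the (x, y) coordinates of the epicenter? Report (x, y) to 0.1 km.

Distance from S−P lag: d = Δt · v_P v_S / (v_P − v_S) = Δt · (6.26·3.65)/(6.26−3.65) ≈ 8.7544·Δt.
So d_MCB = 31.75, d_HUMO = 43.12, d_JRSC = 47.79 km.
Circle about each station: (x + 12.8)² + (y − 43.2)² = 31.75²; (x + 24.5)² + (y − 37.2)² = 43.12²; (x + 20.7)² + (y − 11.3)² = 47.79².
Subtracting pairs of circle equations eliminates x²+y² and gives linear equations (the radical axes):
-23.4 x − 12.0 y = -897.26
-15.8 x − 63.8 y = -2749.72
Solving the 2×2 system: x ≈ 18.6, y ≈ 38.5 km.
Check against MCB (with the unrounded x, y): √((x + 12.8)²+(y − 43.2)²) = 31.76 ≈ 31.75 km. ✓

x ≈ 18.6 km, y ≈ 38.5 km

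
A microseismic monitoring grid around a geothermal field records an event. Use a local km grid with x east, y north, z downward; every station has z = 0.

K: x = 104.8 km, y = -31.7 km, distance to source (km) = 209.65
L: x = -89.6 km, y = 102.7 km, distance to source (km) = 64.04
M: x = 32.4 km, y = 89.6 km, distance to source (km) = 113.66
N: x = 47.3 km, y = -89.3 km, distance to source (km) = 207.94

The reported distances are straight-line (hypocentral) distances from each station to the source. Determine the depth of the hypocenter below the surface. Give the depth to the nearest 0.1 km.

53.6 km

Each station gives a sphere (x−x_i)² + (y−y_i)² + z² = d_i² (stations at z=0).
Subtracting the K sphere from L and M: z² cancels, leaving linear equations in x and y:
-388.8 x + 268.8 y = 46439.52
-144.8 x + 242.6 y = 28124.52
Solving: x ≈ -66.901, y ≈ 75.999 km (keep extra digits for the depth step; rounded: -66.9, 76.0).
Then from the K sphere: z² = 209.65² − (x − 104.8)² − (y + 31.7)² with x = -66.901, y = 75.999, so z ≈ 53.599 ≈ 53.6 km.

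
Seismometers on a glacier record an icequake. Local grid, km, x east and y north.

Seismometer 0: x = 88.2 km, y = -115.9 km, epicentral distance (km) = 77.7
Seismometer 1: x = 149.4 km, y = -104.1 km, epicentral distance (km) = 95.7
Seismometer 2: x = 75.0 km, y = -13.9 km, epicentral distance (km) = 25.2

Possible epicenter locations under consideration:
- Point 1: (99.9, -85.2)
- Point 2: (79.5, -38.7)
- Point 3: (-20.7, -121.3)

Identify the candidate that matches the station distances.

For each candidate, compare |candidate − station| to the reported distance:
Point 1: residuals Seismometer 0 44.8, Seismometer 1 42.7, Seismometer 2 50.3 → max 50.3 km
Point 2: residuals Seismometer 0 0.0, Seismometer 1 0.0, Seismometer 2 0.0 → max 0.0 km
Point 3: residuals Seismometer 0 31.3, Seismometer 1 75.3, Seismometer 2 118.7 → max 118.7 km
Only Point 2 has all residuals ≈ 0.

Point 2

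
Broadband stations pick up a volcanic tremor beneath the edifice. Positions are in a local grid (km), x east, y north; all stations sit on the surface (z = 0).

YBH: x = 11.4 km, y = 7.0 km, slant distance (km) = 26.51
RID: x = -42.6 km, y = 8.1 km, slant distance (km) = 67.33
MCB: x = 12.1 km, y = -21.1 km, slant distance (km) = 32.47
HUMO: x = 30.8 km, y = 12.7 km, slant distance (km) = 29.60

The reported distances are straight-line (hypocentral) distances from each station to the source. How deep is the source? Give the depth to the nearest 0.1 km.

Each station gives a sphere (x−x_i)² + (y−y_i)² + z² = d_i² (stations at z=0).
Subtracting the YBH sphere from RID and MCB: z² cancels, leaving linear equations in x and y:
-108.0 x + 2.2 y = -2129.14
1.4 x − 56.2 y = 61.14
Solving: x ≈ 19.702, y ≈ -0.597 km (keep extra digits for the depth step; rounded: 19.7, -0.6).
Then from the YBH sphere: z² = 26.51² − (x − 11.4)² − (y − 7.0)² with x = 19.702, y = -0.597, so z ≈ 24.003 ≈ 24.0 km.

24.0 km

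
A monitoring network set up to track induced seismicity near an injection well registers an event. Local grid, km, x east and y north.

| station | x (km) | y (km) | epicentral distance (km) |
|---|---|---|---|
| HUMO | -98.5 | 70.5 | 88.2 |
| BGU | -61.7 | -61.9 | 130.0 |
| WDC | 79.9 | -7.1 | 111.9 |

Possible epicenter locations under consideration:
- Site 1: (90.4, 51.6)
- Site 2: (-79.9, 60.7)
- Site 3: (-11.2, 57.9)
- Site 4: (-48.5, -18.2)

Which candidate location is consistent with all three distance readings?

For each candidate, compare |candidate − station| to the reported distance:
Site 1: residuals HUMO 101.6, BGU 59.8, WDC 52.3 → max 101.6 km
Site 2: residuals HUMO 67.2, BGU 6.1, WDC 61.7 → max 67.2 km
Site 3: residuals HUMO 0.0, BGU 0.0, WDC 0.0 → max 0.0 km
Site 4: residuals HUMO 13.6, BGU 84.3, WDC 17.0 → max 84.3 km
Only Site 3 has all residuals ≈ 0.

Site 3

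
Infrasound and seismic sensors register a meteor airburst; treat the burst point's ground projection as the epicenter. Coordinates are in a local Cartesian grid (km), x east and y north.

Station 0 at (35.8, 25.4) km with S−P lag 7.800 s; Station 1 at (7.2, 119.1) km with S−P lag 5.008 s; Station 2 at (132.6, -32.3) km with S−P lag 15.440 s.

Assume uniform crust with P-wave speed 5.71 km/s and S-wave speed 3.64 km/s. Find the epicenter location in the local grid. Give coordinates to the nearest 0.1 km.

Distance from S−P lag: d = Δt · v_P v_S / (v_P − v_S) = Δt · (5.71·3.64)/(5.71−3.64) ≈ 10.0408·Δt.
So d_Station 0 = 78.32, d_Station 1 = 50.28, d_Station 2 = 155.03 km.
Circle about each station: (x − 35.8)² + (y − 25.4)² = 78.32²; (x − 7.2)² + (y − 119.1)² = 50.28²; (x − 132.6)² + (y + 32.3)² = 155.03².
Subtracting the Station 0 equation from the Station 1 and Station 2 equations removes the quadratic terms:
-57.2 x + 187.4 y = 15915.79
193.6 x − 115.4 y = -1201.03
Solving the 2×2 system: x ≈ 54.3, y ≈ 101.5 km.

54.3 km east, 101.5 km north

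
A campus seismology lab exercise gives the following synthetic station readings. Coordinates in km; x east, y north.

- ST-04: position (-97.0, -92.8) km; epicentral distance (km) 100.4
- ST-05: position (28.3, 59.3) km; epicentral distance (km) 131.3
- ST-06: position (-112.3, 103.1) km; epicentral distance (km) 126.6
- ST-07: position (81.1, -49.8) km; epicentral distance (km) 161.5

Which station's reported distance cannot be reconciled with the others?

Solve using three stations at a time. Using ST-05, ST-06, ST-07 (subtract circle equations pairwise → linear system) gives (x, y) ≈ (-77.4, -18.7).
Distances from that point to each station vs reported:
  ST-04: calculated 76.7 vs reported 100.4 → residual 23.7 km
  ST-05: calculated 131.4 vs reported 131.3 → residual 0.1 km
  ST-06: calculated 126.7 vs reported 126.6 → residual 0.1 km
  ST-07: calculated 161.5 vs reported 161.5 → residual 0.0 km
ST-05, ST-06, ST-07 are mutually consistent (residuals ≈ 0); ST-04 is off by 23.7 km.

ST-04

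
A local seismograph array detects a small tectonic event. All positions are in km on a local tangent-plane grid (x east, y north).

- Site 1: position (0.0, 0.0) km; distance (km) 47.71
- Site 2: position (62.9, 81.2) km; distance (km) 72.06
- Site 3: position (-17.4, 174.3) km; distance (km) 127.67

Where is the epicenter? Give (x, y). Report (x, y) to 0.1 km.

Circle about each station: x² + y² = 47.71²; (x − 62.9)² + (y − 81.2)² = 72.06²; (x + 17.4)² + (y − 174.3)² = 127.67².
Subtracting pairs of circle equations eliminates x²+y² and gives linear equations (the radical axes):
125.8 x + 162.4 y = 7633.45
-34.8 x + 348.6 y = 16659.87
Solving the 2×2 system: x ≈ -0.9, y ≈ 47.7 km.

-0.9 km east, 47.7 km north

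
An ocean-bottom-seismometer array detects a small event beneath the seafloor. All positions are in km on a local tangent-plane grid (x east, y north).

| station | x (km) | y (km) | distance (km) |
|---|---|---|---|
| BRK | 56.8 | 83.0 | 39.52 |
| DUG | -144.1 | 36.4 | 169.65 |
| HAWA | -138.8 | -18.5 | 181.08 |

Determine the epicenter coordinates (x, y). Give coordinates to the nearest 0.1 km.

Circle about each station: (x − 56.8)² + (y − 83.0)² = 39.52²; (x + 144.1)² + (y − 36.4)² = 169.65²; (x + 138.8)² + (y + 18.5)² = 181.08².
Subtracting the BRK equation from the DUG and HAWA equations removes the quadratic terms:
-401.8 x − 93.2 y = -15244.76
-391.2 x − 203.0 y = -21735.69
Solving the 2×2 system: x ≈ 23.7, y ≈ 61.4 km.
Check against BRK (with the unrounded x, y): √((x − 56.8)²+(y − 83.0)²) = 39.52 ≈ 39.52 km. ✓

23.7 km east, 61.4 km north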